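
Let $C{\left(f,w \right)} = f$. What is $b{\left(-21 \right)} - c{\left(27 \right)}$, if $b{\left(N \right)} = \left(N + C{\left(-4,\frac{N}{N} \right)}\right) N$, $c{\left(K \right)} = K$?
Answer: $498$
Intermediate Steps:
$b{\left(N \right)} = N \left(-4 + N\right)$ ($b{\left(N \right)} = \left(N - 4\right) N = \left(-4 + N\right) N = N \left(-4 + N\right)$)
$b{\left(-21 \right)} - c{\left(27 \right)} = - 21 \left(-4 - 21\right) - 27 = \left(-21\right) \left(-25\right) - 27 = 525 - 27 = 498$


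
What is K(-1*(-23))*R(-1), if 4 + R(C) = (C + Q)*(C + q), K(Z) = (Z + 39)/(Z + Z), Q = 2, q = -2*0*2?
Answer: -155/23 ≈ -6.7391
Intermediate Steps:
q = 0 (q = 0*2 = 0)
K(Z) = (39 + Z)/(2*Z) (K(Z) = (39 + Z)/((2*Z)) = (39 + Z)*(1/(2*Z)) = (39 + Z)/(2*Z))
R(C) = -4 + C*(2 + C) (R(C) = -4 + (C + 2)*(C + 0) = -4 + (2 + C)*C = -4 + C*(2 + C))
K(-1*(-23))*R(-1) = ((39 - 1*(-23))/(2*((-1*(-23)))))*(-4 + (-1)**2 + 2*(-1)) = ((1/2)*(39 + 23)/23)*(-4 + 1 - 2) = ((1/2)*(1/23)*62)*(-5) = (31/23)*(-5) = -155/23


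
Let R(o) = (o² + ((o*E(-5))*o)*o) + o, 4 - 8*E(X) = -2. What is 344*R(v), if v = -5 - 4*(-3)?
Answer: 107758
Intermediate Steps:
E(X) = ¾ (E(X) = ½ - ⅛*(-2) = ½ + ¼ = ¾)
v = 7 (v = -5 + 12 = 7)
R(o) = o + o² + 3*o³/4 (R(o) = (o² + ((o*(¾))*o)*o) + o = (o² + ((3*o/4)*o)*o) + o = (o² + (3*o²/4)*o) + o = (o² + 3*o³/4) + o = o + o² + 3*o³/4)
344*R(v) = 344*(7*(1 + 7 + (¾)*7²)) = 344*(7*(1 + 7 + (¾)*49)) = 344*(7*(1 + 7 + 147/4)) = 344*(7*(179/4)) = 344*(1253/4) = 107758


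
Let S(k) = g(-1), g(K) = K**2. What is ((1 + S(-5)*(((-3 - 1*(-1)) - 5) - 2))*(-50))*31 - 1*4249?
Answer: 8151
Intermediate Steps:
S(k) = 1 (S(k) = (-1)**2 = 1)
((1 + S(-5)*(((-3 - 1*(-1)) - 5) - 2))*(-50))*31 - 1*4249 = ((1 + 1*(((-3 - 1*(-1)) - 5) - 2))*(-50))*31 - 1*4249 = ((1 + 1*(((-3 + 1) - 5) - 2))*(-50))*31 - 4249 = ((1 + 1*((-2 - 5) - 2))*(-50))*31 - 4249 = ((1 + 1*(-7 - 2))*(-50))*31 - 4249 = ((1 + 1*(-9))*(-50))*31 - 4249 = ((1 - 9)*(-50))*31 - 4249 = -8*(-50)*31 - 4249 = 400*31 - 4249 = 12400 - 4249 = 8151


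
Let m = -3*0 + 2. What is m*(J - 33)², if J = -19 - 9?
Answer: 7442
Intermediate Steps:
J = -28
m = 2 (m = 0 + 2 = 2)
m*(J - 33)² = 2*(-28 - 33)² = 2*(-61)² = 2*3721 = 7442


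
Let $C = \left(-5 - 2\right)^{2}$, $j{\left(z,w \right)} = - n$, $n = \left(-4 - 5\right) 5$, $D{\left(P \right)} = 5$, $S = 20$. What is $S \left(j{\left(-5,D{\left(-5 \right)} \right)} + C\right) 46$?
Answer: $86480$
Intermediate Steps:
$n = -45$ ($n = \left(-9\right) 5 = -45$)
$j{\left(z,w \right)} = 45$ ($j{\left(z,w \right)} = \left(-1\right) \left(-45\right) = 45$)
$C = 49$ ($C = \left(-7\right)^{2} = 49$)
$S \left(j{\left(-5,D{\left(-5 \right)} \right)} + C\right) 46 = 20 \left(45 + 49\right) 46 = 20 \cdot 94 \cdot 46 = 1880 \cdot 46 = 86480$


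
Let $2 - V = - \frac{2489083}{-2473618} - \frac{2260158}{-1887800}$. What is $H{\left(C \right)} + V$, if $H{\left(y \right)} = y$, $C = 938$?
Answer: $\frac{1094806159594239}{1167424015100} \approx 937.8$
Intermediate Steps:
$V = - \frac{237566569561}{1167424015100}$ ($V = 2 - \left(- \frac{2489083}{-2473618} - \frac{2260158}{-1887800}\right) = 2 - \left(\left(-2489083\right) \left(- \frac{1}{2473618}\right) - - \frac{1130079}{943900}\right) = 2 - \left(\frac{2489083}{2473618} + \frac{1130079}{943900}\right) = 2 - \frac{2572414599761}{1167424015100} = - \frac{237566569561}{1167424015100} \approx -0.2035$)
$H{\left(C \right)} + V = 938 - \frac{237566569561}{1167424015100} = \frac{1094806159594239}{1167424015100}$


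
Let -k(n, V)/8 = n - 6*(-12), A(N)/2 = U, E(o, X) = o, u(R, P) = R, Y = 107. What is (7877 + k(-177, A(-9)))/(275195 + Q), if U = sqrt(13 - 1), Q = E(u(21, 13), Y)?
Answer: 8717/275216 ≈ 0.031673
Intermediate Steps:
Q = 21
U = 2*sqrt(3) (U = sqrt(12) = 2*sqrt(3) ≈ 3.4641)
A(N) = 4*sqrt(3) (A(N) = 2*(2*sqrt(3)) = 4*sqrt(3))
k(n, V) = -576 - 8*n (k(n, V) = -8*(n - 6*(-12)) = -8*(n + 72) = -8*(72 + n) = -576 - 8*n)
(7877 + k(-177, A(-9)))/(275195 + Q) = (7877 + (-576 - 8*(-177)))/(275195 + 21) = (7877 + (-576 + 1416))/275216 = (7877 + 840)*(1/275216) = 8717*(1/275216) = 8717/275216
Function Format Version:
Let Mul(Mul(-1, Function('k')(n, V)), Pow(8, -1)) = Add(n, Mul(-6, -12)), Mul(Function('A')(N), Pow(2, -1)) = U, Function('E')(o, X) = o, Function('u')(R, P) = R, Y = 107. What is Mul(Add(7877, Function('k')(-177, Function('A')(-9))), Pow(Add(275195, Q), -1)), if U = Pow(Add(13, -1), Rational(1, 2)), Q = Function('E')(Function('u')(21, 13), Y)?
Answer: Rational(8717, 275216) ≈ 0.031673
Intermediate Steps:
Q = 21
U = Mul(2, Pow(3, Rational(1, 2))) (U = Pow(12, Rational(1, 2)) = Mul(2, Pow(3, Rational(1, 2))) ≈ 3.4641)
Function('A')(N) = Mul(4, Pow(3, Rational(1, 2))) (Function('A')(N) = Mul(2, Mul(2, Pow(3, Rational(1, 2)))) = Mul(4, Pow(3, Rational(1, 2))))
Function('k')(n, V) = Add(-576, Mul(-8, n)) (Function('k')(n, V) = Mul(-8, Add(n, Mul(-6, -12))) = Mul(-8, Add(n, 72)) = Mul(-8, Add(72, n)) = Add(-576, Mul(-8, n)))
Mul(Add(7877, Function('k')(-177, Function('A')(-9))), Pow(Add(275195, Q), -1)) = Mul(Add(7877, Add(-576, Mul(-8, -177))), Pow(Add(275195, 21), -1)) = Mul(Add(7877, Add(-576, 1416)), Pow(275216, -1)) = Mul(Add(7877, 840), Rational(1, 275216)) = Mul(8717, Rational(1, 275216)) = Rational(8717, 275216)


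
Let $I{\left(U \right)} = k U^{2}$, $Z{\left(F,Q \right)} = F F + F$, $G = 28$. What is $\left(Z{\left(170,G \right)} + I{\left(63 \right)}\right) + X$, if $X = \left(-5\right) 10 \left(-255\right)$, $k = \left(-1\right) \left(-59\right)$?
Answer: $275991$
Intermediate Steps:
$Z{\left(F,Q \right)} = F + F^{2}$ ($Z{\left(F,Q \right)} = F^{2} + F = F + F^{2}$)
$k = 59$
$I{\left(U \right)} = 59 U^{2}$
$X = 12750$ ($X = \left(-50\right) \left(-255\right) = 12750$)
$\left(Z{\left(170,G \right)} + I{\left(63 \right)}\right) + X = \left(170 \left(1 + 170\right) + 59 \cdot 63^{2}\right) + 12750 = \left(170 \cdot 171 + 59 \cdot 3969\right) + 12750 = \left(29070 + 234171\right) + 12750 = 263241 + 12750 = 275991$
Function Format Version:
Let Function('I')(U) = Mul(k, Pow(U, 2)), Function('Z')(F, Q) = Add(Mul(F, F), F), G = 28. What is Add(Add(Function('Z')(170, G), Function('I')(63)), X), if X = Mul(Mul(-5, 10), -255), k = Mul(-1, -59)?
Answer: 275991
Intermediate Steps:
Function('Z')(F, Q) = Add(F, Pow(F, 2)) (Function('Z')(F, Q) = Add(Pow(F, 2), F) = Add(F, Pow(F, 2)))
k = 59
Function('I')(U) = Mul(59, Pow(U, 2))
X = 12750 (X = Mul(-50, -255) = 12750)
Add(Add(Function('Z')(170, G), Function('I')(63)), X) = Add(Add(Mul(170, Add(1, 170)), Mul(59, Pow(63, 2))), 12750) = Add(Add(Mul(170, 171), Mul(59, 3969)), 12750) = Add(Add(29070, 234171), 12750) = Add(263241, 12750) = 275991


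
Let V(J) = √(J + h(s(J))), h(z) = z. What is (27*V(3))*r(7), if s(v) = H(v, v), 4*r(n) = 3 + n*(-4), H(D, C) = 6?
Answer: -2025/4 ≈ -506.25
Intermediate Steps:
r(n) = ¾ - n (r(n) = (3 + n*(-4))/4 = (3 - 4*n)/4 = ¾ - n)
s(v) = 6
V(J) = √(6 + J) (V(J) = √(J + 6) = √(6 + J))
(27*V(3))*r(7) = (27*√(6 + 3))*(¾ - 1*7) = (27*√9)*(¾ - 7) = (27*3)*(-25/4) = 81*(-25/4) = -2025/4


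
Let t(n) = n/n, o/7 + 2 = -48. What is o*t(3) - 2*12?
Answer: -374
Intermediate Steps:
o = -350 (o = -14 + 7*(-48) = -14 - 336 = -350)
t(n) = 1
o*t(3) - 2*12 = -350*1 - 2*12 = -350 - 24 = -374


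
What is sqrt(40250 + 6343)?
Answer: 3*sqrt(5177) ≈ 215.85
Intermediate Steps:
sqrt(40250 + 6343) = sqrt(46593) = 3*sqrt(5177)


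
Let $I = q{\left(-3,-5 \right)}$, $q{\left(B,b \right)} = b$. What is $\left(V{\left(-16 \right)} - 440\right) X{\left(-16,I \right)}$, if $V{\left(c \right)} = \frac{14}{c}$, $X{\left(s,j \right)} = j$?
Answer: $\frac{17635}{8} \approx 2204.4$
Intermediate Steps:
$I = -5$
$\left(V{\left(-16 \right)} - 440\right) X{\left(-16,I \right)} = \left(\frac{14}{-16} - 440\right) \left(-5\right) = \left(14 \left(- \frac{1}{16}\right) - 440\right) \left(-5\right) = \left(- \frac{7}{8} - 440\right) \left(-5\right) = \left(- \frac{3527}{8}\right) \left(-5\right) = \frac{17635}{8}$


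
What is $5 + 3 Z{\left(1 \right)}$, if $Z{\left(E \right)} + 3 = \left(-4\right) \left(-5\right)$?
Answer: $56$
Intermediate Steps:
$Z{\left(E \right)} = 17$ ($Z{\left(E \right)} = -3 - -20 = -3 + 20 = 17$)
$5 + 3 Z{\left(1 \right)} = 5 + 3 \cdot 17 = 5 + 51 = 56$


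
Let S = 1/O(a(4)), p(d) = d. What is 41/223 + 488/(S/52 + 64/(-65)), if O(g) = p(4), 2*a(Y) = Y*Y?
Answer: -113135181/227237 ≈ -497.87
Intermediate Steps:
a(Y) = Y²/2 (a(Y) = (Y*Y)/2 = Y²/2)
O(g) = 4
S = ¼ (S = 1/4 = ¼ ≈ 0.25000)
41/223 + 488/(S/52 + 64/(-65)) = 41/223 + 488/((¼)/52 + 64/(-65)) = 41*(1/223) + 488/((¼)*(1/52) + 64*(-1/65)) = 41/223 + 488/(1/208 - 64/65) = 41/223 + 488/(-1019/1040) = 41/223 + 488*(-1040/1019) = 41/223 - 507520/1019 = -113135181/227237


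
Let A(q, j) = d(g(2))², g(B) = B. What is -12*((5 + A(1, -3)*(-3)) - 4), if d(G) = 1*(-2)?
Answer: 132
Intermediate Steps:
d(G) = -2
A(q, j) = 4 (A(q, j) = (-2)² = 4)
-12*((5 + A(1, -3)*(-3)) - 4) = -12*((5 + 4*(-3)) - 4) = -12*((5 - 12) - 4) = -12*(-7 - 4) = -12*(-11) = 132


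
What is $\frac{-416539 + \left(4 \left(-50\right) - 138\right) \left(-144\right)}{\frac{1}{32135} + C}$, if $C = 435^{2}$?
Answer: $- \frac{11821406045}{6080745376} \approx -1.9441$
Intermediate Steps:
$C = 189225$
$\frac{-416539 + \left(4 \left(-50\right) - 138\right) \left(-144\right)}{\frac{1}{32135} + C} = \frac{-416539 + \left(4 \left(-50\right) - 138\right) \left(-144\right)}{\frac{1}{32135} + 189225} = \frac{-416539 + \left(-200 - 138\right) \left(-144\right)}{\frac{1}{32135} + 189225} = \frac{-416539 - -48672}{\frac{6080745376}{32135}} = \left(-416539 + 48672\right) \frac{32135}{6080745376} = \left(-367867\right) \frac{32135}{6080745376} = - \frac{11821406045}{6080745376}$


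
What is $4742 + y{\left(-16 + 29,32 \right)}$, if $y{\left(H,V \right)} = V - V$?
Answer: $4742$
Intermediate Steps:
$y{\left(H,V \right)} = 0$
$4742 + y{\left(-16 + 29,32 \right)} = 4742 + 0 = 4742$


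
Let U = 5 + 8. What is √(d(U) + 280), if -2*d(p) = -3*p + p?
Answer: √293 ≈ 17.117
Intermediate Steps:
U = 13
d(p) = p (d(p) = -(-3*p + p)/2 = -(-1)*p = p)
√(d(U) + 280) = √(13 + 280) = √293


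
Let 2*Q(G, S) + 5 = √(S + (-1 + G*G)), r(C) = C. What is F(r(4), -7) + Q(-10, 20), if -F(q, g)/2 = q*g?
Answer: 107/2 + √119/2 ≈ 58.954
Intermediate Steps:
Q(G, S) = -5/2 + √(-1 + S + G²)/2 (Q(G, S) = -5/2 + √(S + (-1 + G*G))/2 = -5/2 + √(S + (-1 + G²))/2 = -5/2 + √(-1 + S + G²)/2)
F(q, g) = -2*g*q (F(q, g) = -2*q*g = -2*g*q)
F(r(4), -7) + Q(-10, 20) = -2*(-7)*4 + (-5/2 + √(-1 + 20 + (-10)²)/2) = 56 + (-5/2 + √(-1 + 20 + 100)/2) = 56 + (-5/2 + √119/2) = 107/2 + √119/2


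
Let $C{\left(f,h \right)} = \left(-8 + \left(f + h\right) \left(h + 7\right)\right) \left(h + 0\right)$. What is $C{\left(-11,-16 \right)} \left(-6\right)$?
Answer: $22560$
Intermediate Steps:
$C{\left(f,h \right)} = h \left(-8 + \left(7 + h\right) \left(f + h\right)\right)$ ($C{\left(f,h \right)} = \left(-8 + \left(f + h\right) \left(7 + h\right)\right) h = \left(-8 + \left(7 + h\right) \left(f + h\right)\right) h = h \left(-8 + \left(7 + h\right) \left(f + h\right)\right)$)
$C{\left(-11,-16 \right)} \left(-6\right) = - 16 \left(-8 + \left(-16\right)^{2} + 7 \left(-11\right) + 7 \left(-16\right) - -176\right) \left(-6\right) = - 16 \left(-8 + 256 - 77 - 112 + 176\right) \left(-6\right) = \left(-16\right) 235 \left(-6\right) = \left(-3760\right) \left(-6\right) = 22560$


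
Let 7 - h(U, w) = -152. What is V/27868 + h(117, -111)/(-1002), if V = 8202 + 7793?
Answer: 1932663/4653956 ≈ 0.41527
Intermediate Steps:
h(U, w) = 159 (h(U, w) = 7 - 1*(-152) = 7 + 152 = 159)
V = 15995
V/27868 + h(117, -111)/(-1002) = 15995/27868 + 159/(-1002) = 15995*(1/27868) + 159*(-1/1002) = 15995/27868 - 53/334 = 1932663/4653956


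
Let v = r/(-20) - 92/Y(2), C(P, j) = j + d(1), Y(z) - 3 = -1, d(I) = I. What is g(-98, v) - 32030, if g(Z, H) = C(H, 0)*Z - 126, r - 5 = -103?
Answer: -32254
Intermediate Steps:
r = -98 (r = 5 - 103 = -98)
Y(z) = 2 (Y(z) = 3 - 1 = 2)
C(P, j) = 1 + j (C(P, j) = j + 1 = 1 + j)
v = -411/10 (v = -98/(-20) - 92/2 = -98*(-1/20) - 92*½ = 49/10 - 46 = -411/10 ≈ -41.100)
g(Z, H) = -126 + Z (g(Z, H) = (1 + 0)*Z - 126 = 1*Z - 126 = Z - 126 = -126 + Z)
g(-98, v) - 32030 = (-126 - 98) - 32030 = -224 - 32030 = -32254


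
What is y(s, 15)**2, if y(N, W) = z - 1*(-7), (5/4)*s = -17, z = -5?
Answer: 4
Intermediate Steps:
s = -68/5 (s = (4/5)*(-17) = -68/5 ≈ -13.600)
y(N, W) = 2 (y(N, W) = -5 - 1*(-7) = -5 + 7 = 2)
y(s, 15)**2 = 2**2 = 4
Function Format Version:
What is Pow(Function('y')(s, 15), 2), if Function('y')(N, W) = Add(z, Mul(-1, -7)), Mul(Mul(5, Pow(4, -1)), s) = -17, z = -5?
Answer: 4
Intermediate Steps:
s = Rational(-68, 5) (s = Mul(Rational(4, 5), -17) = Rational(-68, 5) ≈ -13.600)
Function('y')(N, W) = 2 (Function('y')(N, W) = Add(-5, Mul(-1, -7)) = Add(-5, 7) = 2)
Pow(Function('y')(s, 15), 2) = Pow(2, 2) = 4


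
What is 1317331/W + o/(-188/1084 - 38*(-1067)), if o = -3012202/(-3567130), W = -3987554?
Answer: -25814987722795009251/78146758432108129190 ≈ -0.33034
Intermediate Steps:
o = 1506101/1783565 (o = -3012202*(-1/3567130) = 1506101/1783565 ≈ 0.84443)
1317331/W + o/(-188/1084 - 38*(-1067)) = 1317331/(-3987554) + 1506101/(1783565*(-188/1084 - 38*(-1067))) = 1317331*(-1/3987554) + 1506101/(1783565*(-188*1/1084 + 40546)) = -1317331/3987554 + 1506101/(1783565*(-47/271 + 40546)) = -1317331/3987554 + 1506101/(1783565*(10987919/271)) = -1317331/3987554 + (1506101/1783565)*(271/10987919) = -1317331/3987554 + 408153371/19597667751235 = -25814987722795009251/78146758432108129190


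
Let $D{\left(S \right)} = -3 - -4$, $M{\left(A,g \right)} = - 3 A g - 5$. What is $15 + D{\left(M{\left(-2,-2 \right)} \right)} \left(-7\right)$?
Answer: $8$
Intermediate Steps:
$M{\left(A,g \right)} = -5 - 3 A g$ ($M{\left(A,g \right)} = - 3 A g - 5 = -5 - 3 A g$)
$D{\left(S \right)} = 1$ ($D{\left(S \right)} = -3 + 4 = 1$)
$15 + D{\left(M{\left(-2,-2 \right)} \right)} \left(-7\right) = 15 + 1 \left(-7\right) = 15 - 7 = 8$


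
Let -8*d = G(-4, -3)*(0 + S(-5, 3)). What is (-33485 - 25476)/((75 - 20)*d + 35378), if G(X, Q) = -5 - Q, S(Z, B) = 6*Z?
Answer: -117922/69931 ≈ -1.6863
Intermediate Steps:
d = -15/2 (d = -(-5 - 1*(-3))*(0 + 6*(-5))/8 = -(-5 + 3)*(0 - 30)/8 = -(-1)*(-30)/4 = -1/8*60 = -15/2 ≈ -7.5000)
(-33485 - 25476)/((75 - 20)*d + 35378) = (-33485 - 25476)/((75 - 20)*(-15/2) + 35378) = -58961/(55*(-15/2) + 35378) = -58961/(-825/2 + 35378) = -58961/69931/2 = -58961*2/69931 = -117922/69931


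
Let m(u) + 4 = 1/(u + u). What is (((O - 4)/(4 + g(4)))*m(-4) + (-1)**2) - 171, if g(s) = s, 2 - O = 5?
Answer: -10649/64 ≈ -166.39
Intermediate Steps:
O = -3 (O = 2 - 1*5 = 2 - 5 = -3)
m(u) = -4 + 1/(2*u) (m(u) = -4 + 1/(u + u) = -4 + 1/(2*u))
(((O - 4)/(4 + g(4)))*m(-4) + (-1)**2) - 171 = (((-3 - 4)/(4 + 4))*(-4 + (1/2)/(-4)) + (-1)**2) - 171 = ((-7/8)*(-4 + (1/2)*(-1/4)) + 1) - 171 = ((-7*1/8)*(-4 - 1/8) + 1) - 171 = (-7/8*(-33/8) + 1) - 171 = (231/64 + 1) - 171 = 295/64 - 171 = -10649/64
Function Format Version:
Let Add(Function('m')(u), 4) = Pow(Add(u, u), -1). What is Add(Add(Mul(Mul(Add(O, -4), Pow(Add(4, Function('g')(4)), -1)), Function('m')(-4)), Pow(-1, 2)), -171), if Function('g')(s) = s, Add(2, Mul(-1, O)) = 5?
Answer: Rational(-10649, 64) ≈ -166.39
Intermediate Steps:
O = -3 (O = Add(2, Mul(-1, 5)) = Add(2, -5) = -3)
Function('m')(u) = Add(-4, Mul(Rational(1, 2), Pow(u, -1))) (Function('m')(u) = Add(-4, Pow(Add(u, u), -1)) = Add(-4, Pow(Mul(2, u), -1)) = Add(-4, Mul(Rational(1, 2), Pow(u, -1))))
Add(Add(Mul(Mul(Add(O, -4), Pow(Add(4, Function('g')(4)), -1)), Function('m')(-4)), Pow(-1, 2)), -171) = Add(Add(Mul(Mul(Add(-3, -4), Pow(Add(4, 4), -1)), Add(-4, Mul(Rational(1, 2), Pow(-4, -1)))), Pow(-1, 2)), -171) = Add(Add(Mul(Mul(-7, Pow(8, -1)), Add(-4, Mul(Rational(1, 2), Rational(-1, 4)))), 1), -171) = Add(Add(Mul(Mul(-7, Rational(1, 8)), Add(-4, Rational(-1, 8))), 1), -171) = Add(Add(Mul(Rational(-7, 8), Rational(-33, 8)), 1), -171) = Add(Add(Rational(231, 64), 1), -171) = Add(Rational(295, 64), -171) = Rational(-10649, 64)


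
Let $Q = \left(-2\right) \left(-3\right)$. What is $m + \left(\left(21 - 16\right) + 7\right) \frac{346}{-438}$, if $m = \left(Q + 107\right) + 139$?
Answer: $\frac{17704}{73} \approx 242.52$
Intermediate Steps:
$Q = 6$
$m = 252$ ($m = \left(6 + 107\right) + 139 = 113 + 139 = 252$)
$m + \left(\left(21 - 16\right) + 7\right) \frac{346}{-438} = 252 + \left(\left(21 - 16\right) + 7\right) \frac{346}{-438} = 252 + \left(5 + 7\right) 346 \left(- \frac{1}{438}\right) = 252 + 12 \left(- \frac{173}{219}\right) = 252 - \frac{692}{73} = \frac{17704}{73}$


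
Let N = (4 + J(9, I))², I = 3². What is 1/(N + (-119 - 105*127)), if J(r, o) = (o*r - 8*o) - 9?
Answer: -1/13438 ≈ -7.4416e-5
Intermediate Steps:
I = 9
J(r, o) = -9 - 8*o + o*r (J(r, o) = (-8*o + o*r) - 9 = -9 - 8*o + o*r)
N = 16 (N = (4 + (-9 - 8*9 + 9*9))² = (4 + (-9 - 72 + 81))² = (4 + 0)² = 4² = 16)
1/(N + (-119 - 105*127)) = 1/(16 + (-119 - 105*127)) = 1/(16 + (-119 - 13335)) = 1/(16 - 13454) = 1/(-13438) = -1/13438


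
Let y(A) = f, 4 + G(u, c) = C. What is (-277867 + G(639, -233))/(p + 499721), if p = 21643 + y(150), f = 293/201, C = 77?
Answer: -55836594/104794457 ≈ -0.53282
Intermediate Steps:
G(u, c) = 73 (G(u, c) = -4 + 77 = 73)
f = 293/201 (f = 293*(1/201) = 293/201 ≈ 1.4577)
y(A) = 293/201
p = 4350536/201 (p = 21643 + 293/201 = 4350536/201 ≈ 21644.)
(-277867 + G(639, -233))/(p + 499721) = (-277867 + 73)/(4350536/201 + 499721) = -277794/104794457/201 = -277794*201/104794457 = -55836594/104794457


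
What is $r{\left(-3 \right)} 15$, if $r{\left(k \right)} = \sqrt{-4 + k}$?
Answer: $15 i \sqrt{7} \approx 39.686 i$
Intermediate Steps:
$r{\left(-3 \right)} 15 = \sqrt{-4 - 3} \cdot 15 = \sqrt{-7} \cdot 15 = i \sqrt{7} \cdot 15 = 15 i \sqrt{7}$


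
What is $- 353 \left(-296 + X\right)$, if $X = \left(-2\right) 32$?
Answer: $127080$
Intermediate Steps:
$X = -64$
$- 353 \left(-296 + X\right) = - 353 \left(-296 - 64\right) = \left(-353\right) \left(-360\right) = 127080$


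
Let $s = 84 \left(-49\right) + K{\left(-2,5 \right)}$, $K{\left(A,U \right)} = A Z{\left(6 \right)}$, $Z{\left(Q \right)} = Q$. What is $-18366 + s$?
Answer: $-22494$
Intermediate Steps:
$K{\left(A,U \right)} = 6 A$ ($K{\left(A,U \right)} = A 6 = 6 A$)
$s = -4128$ ($s = 84 \left(-49\right) + 6 \left(-2\right) = -4116 - 12 = -4128$)
$-18366 + s = -18366 - 4128 = -22494$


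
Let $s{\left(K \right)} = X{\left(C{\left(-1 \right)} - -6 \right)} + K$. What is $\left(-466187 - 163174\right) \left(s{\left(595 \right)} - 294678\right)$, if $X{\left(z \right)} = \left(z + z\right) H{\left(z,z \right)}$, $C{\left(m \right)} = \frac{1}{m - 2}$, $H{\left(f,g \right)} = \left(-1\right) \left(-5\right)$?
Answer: $185048707173$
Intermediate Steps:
$H{\left(f,g \right)} = 5$
$C{\left(m \right)} = \frac{1}{-2 + m}$
$X{\left(z \right)} = 10 z$ ($X{\left(z \right)} = \left(z + z\right) 5 = 2 z 5 = 10 z$)
$s{\left(K \right)} = \frac{170}{3} + K$ ($s{\left(K \right)} = 10 \left(\frac{1}{-2 - 1} - -6\right) + K = 10 \left(\frac{1}{-3} + 6\right) + K = 10 \left(- \frac{1}{3} + 6\right) + K = 10 \cdot \frac{17}{3} + K = \frac{170}{3} + K$)
$\left(-466187 - 163174\right) \left(s{\left(595 \right)} - 294678\right) = \left(-466187 - 163174\right) \left(\left(\frac{170}{3} + 595\right) - 294678\right) = - 629361 \left(\frac{1955}{3} - 294678\right) = \left(-629361\right) \left(- \frac{882079}{3}\right) = 185048707173$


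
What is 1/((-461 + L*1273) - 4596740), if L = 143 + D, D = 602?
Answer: -1/3648816 ≈ -2.7406e-7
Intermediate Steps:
L = 745 (L = 143 + 602 = 745)
1/((-461 + L*1273) - 4596740) = 1/((-461 + 745*1273) - 4596740) = 1/((-461 + 948385) - 4596740) = 1/(947924 - 4596740) = 1/(-3648816) = -1/3648816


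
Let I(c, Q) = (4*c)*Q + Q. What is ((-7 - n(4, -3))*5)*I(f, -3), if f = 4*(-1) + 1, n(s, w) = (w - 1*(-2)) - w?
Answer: -1485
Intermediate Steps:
n(s, w) = 2 (n(s, w) = (w + 2) - w = (2 + w) - w = 2)
f = -3 (f = -4 + 1 = -3)
I(c, Q) = Q + 4*Q*c (I(c, Q) = 4*Q*c + Q = Q + 4*Q*c)
((-7 - n(4, -3))*5)*I(f, -3) = ((-7 - 1*2)*5)*(-3*(1 + 4*(-3))) = ((-7 - 2)*5)*(-3*(1 - 12)) = (-9*5)*(-3*(-11)) = -45*33 = -1485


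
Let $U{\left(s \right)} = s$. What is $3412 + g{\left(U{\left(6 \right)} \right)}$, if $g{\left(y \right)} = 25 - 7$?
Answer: $3430$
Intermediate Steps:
$g{\left(y \right)} = 18$ ($g{\left(y \right)} = 25 - 7 = 18$)
$3412 + g{\left(U{\left(6 \right)} \right)} = 3412 + 18 = 3430$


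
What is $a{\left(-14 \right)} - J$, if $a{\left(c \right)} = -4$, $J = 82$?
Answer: $-86$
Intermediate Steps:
$a{\left(-14 \right)} - J = -4 - 82 = -86$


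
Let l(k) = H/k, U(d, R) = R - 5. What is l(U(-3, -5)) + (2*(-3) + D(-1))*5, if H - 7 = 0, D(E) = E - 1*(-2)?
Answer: -257/10 ≈ -25.700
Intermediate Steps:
U(d, R) = -5 + R
D(E) = 2 + E (D(E) = E + 2 = 2 + E)
H = 7 (H = 7 + 0 = 7)
l(k) = 7/k
l(U(-3, -5)) + (2*(-3) + D(-1))*5 = 7/(-5 - 5) + (2*(-3) + (2 - 1))*5 = 7/(-10) + (-6 + 1)*5 = 7*(-⅒) - 5*5 = -7/10 - 25 = -257/10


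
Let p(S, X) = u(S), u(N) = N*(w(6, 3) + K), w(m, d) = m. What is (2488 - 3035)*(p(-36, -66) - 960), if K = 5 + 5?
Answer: 840192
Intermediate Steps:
K = 10
u(N) = 16*N (u(N) = N*(6 + 10) = N*16 = 16*N)
p(S, X) = 16*S
(2488 - 3035)*(p(-36, -66) - 960) = (2488 - 3035)*(16*(-36) - 960) = -547*(-576 - 960) = -547*(-1536) = 840192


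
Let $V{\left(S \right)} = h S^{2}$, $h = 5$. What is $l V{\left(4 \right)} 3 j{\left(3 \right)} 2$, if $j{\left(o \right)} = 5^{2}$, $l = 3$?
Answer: $36000$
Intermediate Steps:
$V{\left(S \right)} = 5 S^{2}$
$j{\left(o \right)} = 25$
$l V{\left(4 \right)} 3 j{\left(3 \right)} 2 = 3 \cdot 5 \cdot 4^{2} \cdot 3 \cdot 25 \cdot 2 = 3 \cdot 5 \cdot 16 \cdot 3 \cdot 25 \cdot 2 = 3 \cdot 80 \cdot 3 \cdot 25 \cdot 2 = 240 \cdot 3 \cdot 25 \cdot 2 = 720 \cdot 25 \cdot 2 = 18000 \cdot 2 = 36000$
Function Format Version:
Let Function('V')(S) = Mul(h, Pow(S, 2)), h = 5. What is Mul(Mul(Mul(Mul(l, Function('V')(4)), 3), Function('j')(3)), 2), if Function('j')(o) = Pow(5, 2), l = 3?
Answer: 36000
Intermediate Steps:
Function('V')(S) = Mul(5, Pow(S, 2))
Function('j')(o) = 25
Mul(Mul(Mul(Mul(l, Function('V')(4)), 3), Function('j')(3)), 2) = Mul(Mul(Mul(Mul(3, Mul(5, Pow(4, 2))), 3), 25), 2) = Mul(Mul(Mul(Mul(3, Mul(5, 16)), 3), 25), 2) = Mul(Mul(Mul(Mul(3, 80), 3), 25), 2) = Mul(Mul(Mul(240, 3), 25), 2) = Mul(Mul(720, 25), 2) = Mul(18000, 2) = 36000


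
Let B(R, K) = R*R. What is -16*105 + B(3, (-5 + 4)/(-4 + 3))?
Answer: -1671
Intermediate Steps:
B(R, K) = R**2
-16*105 + B(3, (-5 + 4)/(-4 + 3)) = -16*105 + 3**2 = -1680 + 9 = -1671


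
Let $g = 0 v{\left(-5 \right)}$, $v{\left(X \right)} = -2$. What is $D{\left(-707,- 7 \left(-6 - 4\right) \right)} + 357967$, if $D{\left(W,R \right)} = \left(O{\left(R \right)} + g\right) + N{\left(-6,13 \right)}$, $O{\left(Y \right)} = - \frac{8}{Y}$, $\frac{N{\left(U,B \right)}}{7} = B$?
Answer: $\frac{12532026}{35} \approx 3.5806 \cdot 10^{5}$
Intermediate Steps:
$N{\left(U,B \right)} = 7 B$
$g = 0$ ($g = 0 \left(-2\right) = 0$)
$D{\left(W,R \right)} = 91 - \frac{8}{R}$ ($D{\left(W,R \right)} = \left(- \frac{8}{R} + 0\right) + 7 \cdot 13 = - \frac{8}{R} + 91 = 91 - \frac{8}{R}$)
$D{\left(-707,- 7 \left(-6 - 4\right) \right)} + 357967 = \left(91 - \frac{8}{\left(-7\right) \left(-6 - 4\right)}\right) + 357967 = \left(91 - \frac{8}{\left(-7\right) \left(-10\right)}\right) + 357967 = \left(91 - \frac{8}{70}\right) + 357967 = \left(91 - \frac{4}{35}\right) + 357967 = \frac{3181}{35} + 357967 = \frac{12532026}{35}$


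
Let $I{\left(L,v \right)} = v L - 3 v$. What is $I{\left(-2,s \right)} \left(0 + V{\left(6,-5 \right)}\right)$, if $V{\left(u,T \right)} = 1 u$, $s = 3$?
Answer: $-90$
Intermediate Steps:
$V{\left(u,T \right)} = u$
$I{\left(L,v \right)} = - 3 v + L v$ ($I{\left(L,v \right)} = L v - 3 v = - 3 v + L v$)
$I{\left(-2,s \right)} \left(0 + V{\left(6,-5 \right)}\right) = 3 \left(-3 - 2\right) \left(0 + 6\right) = 3 \left(-5\right) 6 = \left(-15\right) 6 = -90$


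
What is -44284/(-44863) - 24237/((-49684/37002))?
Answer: 20118061271159/1114486646 ≈ 18051.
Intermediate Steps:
-44284/(-44863) - 24237/((-49684/37002)) = -44284*(-1/44863) - 24237/((-49684*1/37002)) = 44284/44863 - 24237/(-24842/18501) = 44284/44863 - 24237*(-18501/24842) = 44284/44863 + 448408737/24842 = 20118061271159/1114486646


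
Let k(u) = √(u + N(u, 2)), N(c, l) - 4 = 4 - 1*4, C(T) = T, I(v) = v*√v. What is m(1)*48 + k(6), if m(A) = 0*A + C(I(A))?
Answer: 48 + √10 ≈ 51.162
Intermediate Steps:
I(v) = v^(3/2)
m(A) = A^(3/2) (m(A) = 0*A + A^(3/2) = 0 + A^(3/2) = A^(3/2))
N(c, l) = 4 (N(c, l) = 4 + (4 - 1*4) = 4 + (4 - 4) = 4 + 0 = 4)
k(u) = √(4 + u) (k(u) = √(u + 4) = √(4 + u))
m(1)*48 + k(6) = 1^(3/2)*48 + √(4 + 6) = 1*48 + √10 = 48 + √10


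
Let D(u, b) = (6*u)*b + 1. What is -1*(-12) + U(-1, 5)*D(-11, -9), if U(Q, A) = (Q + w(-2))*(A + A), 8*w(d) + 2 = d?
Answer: -8913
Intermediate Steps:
w(d) = -¼ + d/8
U(Q, A) = 2*A*(-½ + Q) (U(Q, A) = (Q + (-¼ + (⅛)*(-2)))*(A + A) = (Q + (-¼ - ¼))*(2*A) = (Q - ½)*(2*A) = (-½ + Q)*(2*A) = 2*A*(-½ + Q))
D(u, b) = 1 + 6*b*u (D(u, b) = 6*b*u + 1 = 1 + 6*b*u)
-1*(-12) + U(-1, 5)*D(-11, -9) = -1*(-12) + (5*(-1 + 2*(-1)))*(1 + 6*(-9)*(-11)) = 12 + (5*(-1 - 2))*(1 + 594) = 12 + (5*(-3))*595 = 12 - 15*595 = 12 - 8925 = -8913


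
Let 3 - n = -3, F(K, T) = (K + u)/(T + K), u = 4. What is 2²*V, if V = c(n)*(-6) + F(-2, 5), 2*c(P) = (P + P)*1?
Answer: -424/3 ≈ -141.33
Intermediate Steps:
F(K, T) = (4 + K)/(K + T) (F(K, T) = (K + 4)/(T + K) = (4 + K)/(K + T))
n = 6 (n = 3 - 1*(-3) = 3 + 3 = 6)
c(P) = P (c(P) = ((P + P)*1)/2 = ((2*P)*1)/2 = (2*P)/2 = P)
V = -106/3 (V = 6*(-6) + (4 - 2)/(-2 + 5) = -36 + 2/3 = -36 + (⅓)*2 = -36 + ⅔ = -106/3 ≈ -35.333)
2²*V = 2²*(-106/3) = 4*(-106/3) = -424/3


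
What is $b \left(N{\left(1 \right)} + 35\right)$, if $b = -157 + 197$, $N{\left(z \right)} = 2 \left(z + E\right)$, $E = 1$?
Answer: $1560$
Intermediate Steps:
$N{\left(z \right)} = 2 + 2 z$ ($N{\left(z \right)} = 2 \left(z + 1\right) = 2 \left(1 + z\right) = 2 + 2 z$)
$b = 40$
$b \left(N{\left(1 \right)} + 35\right) = 40 \left(\left(2 + 2 \cdot 1\right) + 35\right) = 40 \left(\left(2 + 2\right) + 35\right) = 40 \left(4 + 35\right) = 40 \cdot 39 = 1560$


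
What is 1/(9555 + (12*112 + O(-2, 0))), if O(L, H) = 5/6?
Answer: 6/65399 ≈ 9.1744e-5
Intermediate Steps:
O(L, H) = 5/6 (O(L, H) = 5*(1/6) = 5/6)
1/(9555 + (12*112 + O(-2, 0))) = 1/(9555 + (12*112 + 5/6)) = 1/(9555 + (1344 + 5/6)) = 1/(9555 + 8069/6) = 1/(65399/6) = 6/65399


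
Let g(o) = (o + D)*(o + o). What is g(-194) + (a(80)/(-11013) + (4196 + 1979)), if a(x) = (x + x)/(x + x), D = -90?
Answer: 1281549770/11013 ≈ 1.1637e+5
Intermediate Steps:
a(x) = 1 (a(x) = (2*x)/((2*x)) = (2*x)*(1/(2*x)) = 1)
g(o) = 2*o*(-90 + o) (g(o) = (o - 90)*(o + o) = (-90 + o)*(2*o) = 2*o*(-90 + o))
g(-194) + (a(80)/(-11013) + (4196 + 1979)) = 2*(-194)*(-90 - 194) + (1/(-11013) + (4196 + 1979)) = 2*(-194)*(-284) + (1*(-1/11013) + 6175) = 110192 + (-1/11013 + 6175) = 110192 + 68005274/11013 = 1281549770/11013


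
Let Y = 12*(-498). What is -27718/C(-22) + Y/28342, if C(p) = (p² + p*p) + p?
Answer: -197809213/6702883 ≈ -29.511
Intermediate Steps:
Y = -5976
C(p) = p + 2*p² (C(p) = (p² + p²) + p = 2*p² + p = p + 2*p²)
-27718/C(-22) + Y/28342 = -27718*(-1/(22*(1 + 2*(-22)))) - 5976/28342 = -27718*(-1/(22*(1 - 44))) - 5976*1/28342 = -27718/((-22*(-43))) - 2988/14171 = -27718/946 - 2988/14171 = -27718*1/946 - 2988/14171 = -13859/473 - 2988/14171 = -197809213/6702883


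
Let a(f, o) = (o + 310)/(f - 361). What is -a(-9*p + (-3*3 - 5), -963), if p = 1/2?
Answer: -1306/759 ≈ -1.7207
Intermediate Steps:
p = ½ ≈ 0.50000
a(f, o) = (310 + o)/(-361 + f)
-a(-9*p + (-3*3 - 5), -963) = -(310 - 963)/(-361 + (-9*½ + (-3*3 - 5))) = -(-653)/(-361 + (-9/2 + (-9 - 5))) = -(-653)/(-361 + (-9/2 - 14)) = -(-653)/(-361 - 37/2) = -(-653)/(-759/2) = -(-2)*(-653)/759 = -1*1306/759 = -1306/759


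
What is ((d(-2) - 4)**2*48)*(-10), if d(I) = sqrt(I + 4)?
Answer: -8640 + 3840*sqrt(2) ≈ -3209.4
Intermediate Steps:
d(I) = sqrt(4 + I)
((d(-2) - 4)**2*48)*(-10) = ((sqrt(4 - 2) - 4)**2*48)*(-10) = ((sqrt(2) - 4)**2*48)*(-10) = ((-4 + sqrt(2))**2*48)*(-10) = (48*(-4 + sqrt(2))**2)*(-10) = -480*(-4 + sqrt(2))**2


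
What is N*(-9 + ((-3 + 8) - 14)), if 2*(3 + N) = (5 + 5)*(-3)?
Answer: 324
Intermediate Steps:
N = -18 (N = -3 + ((5 + 5)*(-3))/2 = -3 + (10*(-3))/2 = -3 + (½)*(-30) = -3 - 15 = -18)
N*(-9 + ((-3 + 8) - 14)) = -18*(-9 + ((-3 + 8) - 14)) = -18*(-9 + (5 - 14)) = -18*(-9 - 9) = -18*(-18) = 324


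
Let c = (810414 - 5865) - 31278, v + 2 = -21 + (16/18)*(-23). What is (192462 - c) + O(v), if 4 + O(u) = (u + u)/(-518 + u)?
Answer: -2934847307/5053 ≈ -5.8081e+5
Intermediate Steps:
v = -391/9 (v = -2 + (-21 + (16/18)*(-23)) = -2 + (-21 + (16*(1/18))*(-23)) = -2 + (-21 + (8/9)*(-23)) = -2 + (-21 - 184/9) = -2 - 373/9 = -391/9 ≈ -43.444)
O(u) = -4 + 2*u/(-518 + u) (O(u) = -4 + (u + u)/(-518 + u) = -4 + (2*u)/(-518 + u) = -4 + 2*u/(-518 + u))
c = 773271 (c = 804549 - 31278 = 773271)
(192462 - c) + O(v) = (192462 - 1*773271) + 2*(1036 - 1*(-391/9))/(-518 - 391/9) = (192462 - 773271) + 2*(1036 + 391/9)/(-5053/9) = -580809 + 2*(-9/5053)*(9715/9) = -580809 - 19430/5053 = -2934847307/5053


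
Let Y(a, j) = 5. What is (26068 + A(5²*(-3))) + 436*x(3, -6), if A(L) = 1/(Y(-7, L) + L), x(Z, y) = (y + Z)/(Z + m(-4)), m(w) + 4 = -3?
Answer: 1847649/70 ≈ 26395.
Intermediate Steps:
m(w) = -7 (m(w) = -4 - 3 = -7)
x(Z, y) = (Z + y)/(-7 + Z) (x(Z, y) = (y + Z)/(Z - 7) = (Z + y)/(-7 + Z))
A(L) = 1/(5 + L)
(26068 + A(5²*(-3))) + 436*x(3, -6) = (26068 + 1/(5 + 5²*(-3))) + 436*((3 - 6)/(-7 + 3)) = (26068 + 1/(5 + 25*(-3))) + 436*(-3/(-4)) = (26068 + 1/(5 - 75)) + 436*(-¼*(-3)) = (26068 + 1/(-70)) + 436*(¾) = (26068 - 1/70) + 327 = 1824759/70 + 327 = 1847649/70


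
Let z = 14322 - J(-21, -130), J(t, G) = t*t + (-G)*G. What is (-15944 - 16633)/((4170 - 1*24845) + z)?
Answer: -32577/10106 ≈ -3.2235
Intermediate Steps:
J(t, G) = t² - G²
z = 30781 (z = 14322 - ((-21)² - 1*(-130)²) = 14322 - (441 - 1*16900) = 14322 - (441 - 16900) = 14322 - 1*(-16459) = 14322 + 16459 = 30781)
(-15944 - 16633)/((4170 - 1*24845) + z) = (-15944 - 16633)/((4170 - 1*24845) + 30781) = -32577/((4170 - 24845) + 30781) = -32577/(-20675 + 30781) = -32577/10106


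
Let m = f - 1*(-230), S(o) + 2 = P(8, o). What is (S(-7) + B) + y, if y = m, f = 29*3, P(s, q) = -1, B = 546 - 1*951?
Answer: -91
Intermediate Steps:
B = -405 (B = 546 - 951 = -405)
f = 87
S(o) = -3 (S(o) = -2 - 1 = -3)
m = 317 (m = 87 - 1*(-230) = 87 + 230 = 317)
y = 317
(S(-7) + B) + y = (-3 - 405) + 317 = -408 + 317 = -91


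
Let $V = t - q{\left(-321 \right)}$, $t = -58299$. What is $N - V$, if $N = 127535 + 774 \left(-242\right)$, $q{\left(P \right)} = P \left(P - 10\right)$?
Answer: $104777$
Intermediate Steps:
$q{\left(P \right)} = P \left(-10 + P\right)$
$N = -59773$ ($N = 127535 - 187308 = -59773$)
$V = -164550$ ($V = -58299 - - 321 \left(-10 - 321\right) = -58299 - \left(-321\right) \left(-331\right) = -58299 - 106251 = -164550$)
$N - V = -59773 - -164550 = -59773 + 164550 = 104777$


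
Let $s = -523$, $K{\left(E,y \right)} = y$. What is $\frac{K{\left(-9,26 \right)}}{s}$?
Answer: $- \frac{26}{523} \approx -0.049713$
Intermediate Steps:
$\frac{K{\left(-9,26 \right)}}{s} = \frac{26}{-523} = 26 \left(- \frac{1}{523}\right) = - \frac{26}{523}$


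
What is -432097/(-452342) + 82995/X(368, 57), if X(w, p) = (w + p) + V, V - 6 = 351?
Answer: 9470006036/88432861 ≈ 107.09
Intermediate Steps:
V = 357 (V = 6 + 351 = 357)
X(w, p) = 357 + p + w (X(w, p) = (w + p) + 357 = (p + w) + 357 = 357 + p + w)
-432097/(-452342) + 82995/X(368, 57) = -432097/(-452342) + 82995/(357 + 57 + 368) = -432097*(-1/452342) + 82995/782 = 432097/452342 + 82995*(1/782) = 432097/452342 + 82995/782 = 9470006036/88432861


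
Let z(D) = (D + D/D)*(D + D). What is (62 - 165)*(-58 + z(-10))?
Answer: -12566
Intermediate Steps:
z(D) = 2*D*(1 + D) (z(D) = (D + 1)*(2*D) = (1 + D)*(2*D) = 2*D*(1 + D))
(62 - 165)*(-58 + z(-10)) = (62 - 165)*(-58 + 2*(-10)*(1 - 10)) = -103*(-58 + 2*(-10)*(-9)) = -103*(-58 + 180) = -103*122 = -12566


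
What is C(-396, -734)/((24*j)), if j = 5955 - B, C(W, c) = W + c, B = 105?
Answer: -113/14040 ≈ -0.0080484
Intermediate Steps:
j = 5850 (j = 5955 - 1*105 = 5955 - 105 = 5850)
C(-396, -734)/((24*j)) = (-396 - 734)/((24*5850)) = -1130/140400 = -1130*1/140400 = -113/14040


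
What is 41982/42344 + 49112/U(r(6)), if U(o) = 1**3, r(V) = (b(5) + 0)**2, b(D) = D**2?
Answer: 1039820255/21172 ≈ 49113.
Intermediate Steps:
r(V) = 625 (r(V) = (5**2 + 0)**2 = (25 + 0)**2 = 25**2 = 625)
U(o) = 1
41982/42344 + 49112/U(r(6)) = 41982/42344 + 49112/1 = 41982*(1/42344) + 49112*1 = 20991/21172 + 49112 = 1039820255/21172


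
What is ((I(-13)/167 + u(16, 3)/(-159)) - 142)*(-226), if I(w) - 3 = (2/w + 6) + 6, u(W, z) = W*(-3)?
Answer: 3682439706/115063 ≈ 32004.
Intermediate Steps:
u(W, z) = -3*W
I(w) = 15 + 2/w (I(w) = 3 + ((2/w + 6) + 6) = 3 + ((6 + 2/w) + 6) = 3 + (12 + 2/w) = 15 + 2/w)
((I(-13)/167 + u(16, 3)/(-159)) - 142)*(-226) = (((15 + 2/(-13))/167 - 3*16/(-159)) - 142)*(-226) = (((15 + 2*(-1/13))*(1/167) - 48*(-1/159)) - 142)*(-226) = (((15 - 2/13)*(1/167) + 16/53) - 142)*(-226) = (((193/13)*(1/167) + 16/53) - 142)*(-226) = ((193/2171 + 16/53) - 142)*(-226) = (44965/115063 - 142)*(-226) = -16293981/115063*(-226) = 3682439706/115063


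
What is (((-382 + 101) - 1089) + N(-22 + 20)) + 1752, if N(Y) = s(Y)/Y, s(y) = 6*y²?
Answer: 370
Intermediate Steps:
N(Y) = 6*Y (N(Y) = (6*Y²)/Y = 6*Y)
(((-382 + 101) - 1089) + N(-22 + 20)) + 1752 = (((-382 + 101) - 1089) + 6*(-22 + 20)) + 1752 = ((-281 - 1089) + 6*(-2)) + 1752 = (-1370 - 12) + 1752 = -1382 + 1752 = 370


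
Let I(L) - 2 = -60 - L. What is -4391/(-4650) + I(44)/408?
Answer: 6457/9300 ≈ 0.69430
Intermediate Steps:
I(L) = -58 - L (I(L) = 2 + (-60 - L) = -58 - L)
-4391/(-4650) + I(44)/408 = -4391/(-4650) + (-58 - 1*44)/408 = -4391*(-1/4650) + (-58 - 44)*(1/408) = 4391/4650 - 102*1/408 = 4391/4650 - ¼ = 6457/9300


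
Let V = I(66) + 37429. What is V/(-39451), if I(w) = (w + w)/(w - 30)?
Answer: -112298/118353 ≈ -0.94884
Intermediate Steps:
I(w) = 2*w/(-30 + w) (I(w) = (2*w)/(-30 + w) = 2*w/(-30 + w))
V = 112298/3 (V = 2*66/(-30 + 66) + 37429 = 2*66/36 + 37429 = 2*66*(1/36) + 37429 = 11/3 + 37429 = 112298/3 ≈ 37433.)
V/(-39451) = (112298/3)/(-39451) = (112298/3)*(-1/39451) = -112298/118353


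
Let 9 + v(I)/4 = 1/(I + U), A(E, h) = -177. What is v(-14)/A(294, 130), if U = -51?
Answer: 2344/11505 ≈ 0.20374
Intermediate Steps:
v(I) = -36 + 4/(-51 + I) (v(I) = -36 + 4/(I - 51) = -36 + 4/(-51 + I))
v(-14)/A(294, 130) = (4*(460 - 9*(-14))/(-51 - 14))/(-177) = (4*(460 + 126)/(-65))*(-1/177) = (4*(-1/65)*586)*(-1/177) = -2344/65*(-1/177) = 2344/11505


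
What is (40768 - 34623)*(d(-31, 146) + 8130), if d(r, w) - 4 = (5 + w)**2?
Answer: 190095575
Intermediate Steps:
d(r, w) = 4 + (5 + w)**2
(40768 - 34623)*(d(-31, 146) + 8130) = (40768 - 34623)*((4 + (5 + 146)**2) + 8130) = 6145*((4 + 151**2) + 8130) = 6145*((4 + 22801) + 8130) = 6145*(22805 + 8130) = 6145*30935 = 190095575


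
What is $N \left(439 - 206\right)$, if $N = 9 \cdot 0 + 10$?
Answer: $2330$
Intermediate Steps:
$N = 10$ ($N = 0 + 10 = 10$)
$N \left(439 - 206\right) = 10 \left(439 - 206\right) = 10 \cdot 233 = 2330$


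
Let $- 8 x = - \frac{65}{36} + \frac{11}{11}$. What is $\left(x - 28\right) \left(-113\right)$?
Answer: $\frac{907955}{288} \approx 3152.6$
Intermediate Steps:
$x = \frac{29}{288}$ ($x = - \frac{- \frac{65}{36} + \frac{11}{11}}{8} = - \frac{\left(-65\right) \frac{1}{36} + 11 \cdot \frac{1}{11}}{8} = - \frac{- \frac{65}{36} + 1}{8} = \left(- \frac{1}{8}\right) \left(- \frac{29}{36}\right) = \frac{29}{288} \approx 0.10069$)
$\left(x - 28\right) \left(-113\right) = \left(\frac{29}{288} - 28\right) \left(-113\right) = \left(- \frac{8035}{288}\right) \left(-113\right) = \frac{907955}{288}$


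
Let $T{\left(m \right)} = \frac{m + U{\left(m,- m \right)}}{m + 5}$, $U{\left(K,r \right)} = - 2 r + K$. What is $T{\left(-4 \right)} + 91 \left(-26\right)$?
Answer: $-2382$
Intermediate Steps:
$U{\left(K,r \right)} = K - 2 r$
$T{\left(m \right)} = \frac{4 m}{5 + m}$ ($T{\left(m \right)} = \frac{m - \left(- m + 2 \left(-1\right) m\right)}{m + 5} = \frac{m + \left(m + 2 m\right)}{5 + m} = \frac{m + 3 m}{5 + m} = \frac{4 m}{5 + m}$)
$T{\left(-4 \right)} + 91 \left(-26\right) = 4 \left(-4\right) \frac{1}{5 - 4} + 91 \left(-26\right) = 4 \left(-4\right) 1^{-1} - 2366 = 4 \left(-4\right) 1 - 2366 = -16 - 2366 = -2382$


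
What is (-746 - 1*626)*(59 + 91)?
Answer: -205800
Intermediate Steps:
(-746 - 1*626)*(59 + 91) = (-746 - 626)*150 = -1372*150 = -205800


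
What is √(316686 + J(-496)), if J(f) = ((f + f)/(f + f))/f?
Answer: √4869363905/124 ≈ 562.75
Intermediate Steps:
J(f) = 1/f (J(f) = ((2*f)/((2*f)))/f = ((2*f)*(1/(2*f)))/f = 1/f)
√(316686 + J(-496)) = √(316686 + 1/(-496)) = √(316686 - 1/496) = √(157076255/496) = √4869363905/124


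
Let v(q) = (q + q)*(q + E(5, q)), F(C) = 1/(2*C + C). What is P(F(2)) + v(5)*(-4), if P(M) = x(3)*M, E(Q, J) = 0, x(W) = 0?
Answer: -200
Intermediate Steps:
F(C) = 1/(3*C)
v(q) = 2*q² (v(q) = (q + q)*(q + 0) = (2*q)*q = 2*q²)
P(M) = 0 (P(M) = 0*M = 0)
P(F(2)) + v(5)*(-4) = 0 + (2*5²)*(-4) = 0 + (2*25)*(-4) = 0 + 50*(-4) = 0 - 200 = -200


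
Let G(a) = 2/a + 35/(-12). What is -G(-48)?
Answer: 71/24 ≈ 2.9583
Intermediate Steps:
G(a) = -35/12 + 2/a (G(a) = 2/a + 35*(-1/12) = 2/a - 35/12 = -35/12 + 2/a)
-G(-48) = -(-35/12 + 2/(-48)) = -(-35/12 + 2*(-1/48)) = -(-35/12 - 1/24) = -1*(-71/24) = 71/24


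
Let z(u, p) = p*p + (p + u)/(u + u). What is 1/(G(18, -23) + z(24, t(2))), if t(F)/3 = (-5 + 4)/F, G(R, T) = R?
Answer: 32/663 ≈ 0.048265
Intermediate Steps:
t(F) = -3/F (t(F) = 3*((-5 + 4)/F) = 3*(-1/F) = -3/F)
z(u, p) = p² + (p + u)/(2*u) (z(u, p) = p² + (p + u)/((2*u)) = p² + (p + u)*(1/(2*u)) = p² + (p + u)/(2*u))
1/(G(18, -23) + z(24, t(2))) = 1/(18 + (½ + (-3/2)² + (½)*(-3/2)/24)) = 1/(18 + (½ + (-3*½)² + (½)*(-3*½)*(1/24))) = 1/(18 + (½ + (-3/2)² + (½)*(-3/2)*(1/24))) = 1/(18 + (½ + 9/4 - 1/32)) = 1/(18 + 87/32) = 1/(663/32) = 32/663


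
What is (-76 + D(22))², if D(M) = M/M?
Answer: 5625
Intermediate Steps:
D(M) = 1
(-76 + D(22))² = (-76 + 1)² = (-75)² = 5625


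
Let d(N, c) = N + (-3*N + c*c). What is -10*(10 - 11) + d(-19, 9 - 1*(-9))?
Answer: 372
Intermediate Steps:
d(N, c) = c² - 2*N (d(N, c) = N + (-3*N + c²) = N + (c² - 3*N) = c² - 2*N)
-10*(10 - 11) + d(-19, 9 - 1*(-9)) = -10*(10 - 11) + ((9 - 1*(-9))² - 2*(-19)) = -10*(-1) + ((9 + 9)² + 38) = 10 + (18² + 38) = 10 + (324 + 38) = 10 + 362 = 372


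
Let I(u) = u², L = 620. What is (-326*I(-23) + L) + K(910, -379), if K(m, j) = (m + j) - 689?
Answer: -171992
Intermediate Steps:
K(m, j) = -689 + j + m (K(m, j) = (j + m) - 689 = -689 + j + m)
(-326*I(-23) + L) + K(910, -379) = (-326*(-23)² + 620) + (-689 - 379 + 910) = (-326*529 + 620) - 158 = (-172454 + 620) - 158 = -171834 - 158 = -171992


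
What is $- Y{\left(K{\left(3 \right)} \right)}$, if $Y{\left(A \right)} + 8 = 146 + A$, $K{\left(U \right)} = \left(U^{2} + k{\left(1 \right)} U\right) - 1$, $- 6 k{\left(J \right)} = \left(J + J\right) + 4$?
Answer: $-143$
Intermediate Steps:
$k{\left(J \right)} = - \frac{2}{3} - \frac{J}{3}$ ($k{\left(J \right)} = - \frac{\left(J + J\right) + 4}{6} = - \frac{2 J + 4}{6} = - \frac{4 + 2 J}{6} = - \frac{2}{3} - \frac{J}{3}$)
$K{\left(U \right)} = -1 + U^{2} - U$ ($K{\left(U \right)} = \left(U^{2} + \left(- \frac{2}{3} - \frac{1}{3}\right) U\right) - 1 = \left(U^{2} - U\right) - 1 = -1 + U^{2} - U$)
$Y{\left(A \right)} = 138 + A$ ($Y{\left(A \right)} = -8 + \left(146 + A\right) = 138 + A$)
$- Y{\left(K{\left(3 \right)} \right)} = - (138 - \left(4 - 9\right)) = - (138 - -5) = - (138 + 5) = \left(-1\right) 143 = -143$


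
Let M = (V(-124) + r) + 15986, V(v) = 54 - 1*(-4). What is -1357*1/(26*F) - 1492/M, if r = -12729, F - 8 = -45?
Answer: 235627/245310 ≈ 0.96053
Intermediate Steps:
F = -37 (F = 8 - 45 = -37)
V(v) = 58 (V(v) = 54 + 4 = 58)
M = 3315 (M = (58 - 12729) + 15986 = -12671 + 15986 = 3315)
-1357*1/(26*F) - 1492/M = -1357/((-37*26)) - 1492/3315 = -1357/(-962) - 1492*1/3315 = -1357*(-1/962) - 1492/3315 = 1357/962 - 1492/3315 = 235627/245310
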